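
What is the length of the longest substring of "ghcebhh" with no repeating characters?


Input: "ghcebhh"
Sliding window (track last position of each char):
  Position 0 ('g'): window [0,0] length 1 -- new best
  Position 1 ('h'): window [0,1] length 2 -- new best
  Position 2 ('c'): window [0,2] length 3 -- new best
  Position 3 ('e'): window [0,3] length 4 -- new best
  Position 4 ('b'): window [0,4] length 5 -- new best
  Position 5 ('h'): repeat (last at 1), move window start to 2
  Position 5 ('h'): window [2,5] length 4
  Position 6 ('h'): repeat (last at 5), move window start to 6
  Position 6 ('h'): window [6,6] length 1
Longest substring with no repeats: "ghceb" with length 5

5


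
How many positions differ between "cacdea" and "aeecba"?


Comparing "cacdea" and "aeecba" position by position:
  Position 0: 'c' vs 'a' => DIFFER
  Position 1: 'a' vs 'e' => DIFFER
  Position 2: 'c' vs 'e' => DIFFER
  Position 3: 'd' vs 'c' => DIFFER
  Position 4: 'e' vs 'b' => DIFFER
  Position 5: 'a' vs 'a' => same
Positions that differ: 5

5


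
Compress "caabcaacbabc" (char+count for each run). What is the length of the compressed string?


Input: caabcaacbabc
Runs:
  'c' x 1 => "c1"
  'a' x 2 => "a2"
  'b' x 1 => "b1"
  'c' x 1 => "c1"
  'a' x 2 => "a2"
  'c' x 1 => "c1"
  'b' x 1 => "b1"
  'a' x 1 => "a1"
  'b' x 1 => "b1"
  'c' x 1 => "c1"
Compressed: "c1a2b1c1a2c1b1a1b1c1"
Compressed length: 20

20


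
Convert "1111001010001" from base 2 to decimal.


Input: "1111001010001" in base 2
Positional expansion:
  Digit '1' (value 1) x 2^12 = 4096
  Digit '1' (value 1) x 2^11 = 2048
  Digit '1' (value 1) x 2^10 = 1024
  Digit '1' (value 1) x 2^9 = 512
  Digit '0' (value 0) x 2^8 = 0
  Digit '0' (value 0) x 2^7 = 0
  Digit '1' (value 1) x 2^6 = 64
  Digit '0' (value 0) x 2^5 = 0
  Digit '1' (value 1) x 2^4 = 16
  Digit '0' (value 0) x 2^3 = 0
  Digit '0' (value 0) x 2^2 = 0
  Digit '0' (value 0) x 2^1 = 0
  Digit '1' (value 1) x 2^0 = 1
Sum = 7761

7761


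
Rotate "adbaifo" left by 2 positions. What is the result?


Input: "adbaifo", rotate left by 2
First 2 characters: "ad"
Remaining characters: "baifo"
Concatenate remaining + first: "baifo" + "ad" = "baifoad"

baifoad


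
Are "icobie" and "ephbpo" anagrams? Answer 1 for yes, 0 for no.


Strings: "icobie", "ephbpo"
Sorted first:  bceiio
Sorted second: behopp
Differ at position 1: 'c' vs 'e' => not anagrams

0


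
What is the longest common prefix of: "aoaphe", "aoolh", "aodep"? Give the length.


Words: aoaphe, aoolh, aodep
  Position 0: all 'a' => match
  Position 1: all 'o' => match
  Position 2: ('a', 'o', 'd') => mismatch, stop
LCP = "ao" (length 2)

2


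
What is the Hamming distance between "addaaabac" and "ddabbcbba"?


Comparing "addaaabac" and "ddabbcbba" position by position:
  Position 0: 'a' vs 'd' => differ
  Position 1: 'd' vs 'd' => same
  Position 2: 'd' vs 'a' => differ
  Position 3: 'a' vs 'b' => differ
  Position 4: 'a' vs 'b' => differ
  Position 5: 'a' vs 'c' => differ
  Position 6: 'b' vs 'b' => same
  Position 7: 'a' vs 'b' => differ
  Position 8: 'c' vs 'a' => differ
Total differences (Hamming distance): 7

7


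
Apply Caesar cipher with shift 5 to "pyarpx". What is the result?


Caesar cipher: shift "pyarpx" by 5
  'p' (pos 15) + 5 = pos 20 = 'u'
  'y' (pos 24) + 5 = pos 3 = 'd'
  'a' (pos 0) + 5 = pos 5 = 'f'
  'r' (pos 17) + 5 = pos 22 = 'w'
  'p' (pos 15) + 5 = pos 20 = 'u'
  'x' (pos 23) + 5 = pos 2 = 'c'
Result: udfwuc

udfwuc


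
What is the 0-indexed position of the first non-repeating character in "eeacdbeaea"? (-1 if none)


Input: eeacdbeaea
Character frequencies:
  'a': 3
  'b': 1
  'c': 1
  'd': 1
  'e': 4
Scanning left to right for freq == 1:
  Position 0 ('e'): freq=4, skip
  Position 1 ('e'): freq=4, skip
  Position 2 ('a'): freq=3, skip
  Position 3 ('c'): unique! => answer = 3

3


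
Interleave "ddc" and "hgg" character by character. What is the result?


Interleaving "ddc" and "hgg":
  Position 0: 'd' from first, 'h' from second => "dh"
  Position 1: 'd' from first, 'g' from second => "dg"
  Position 2: 'c' from first, 'g' from second => "cg"
Result: dhdgcg

dhdgcg


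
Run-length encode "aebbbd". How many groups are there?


Input: aebbbd
Scanning for consecutive runs:
  Group 1: 'a' x 1 (positions 0-0)
  Group 2: 'e' x 1 (positions 1-1)
  Group 3: 'b' x 3 (positions 2-4)
  Group 4: 'd' x 1 (positions 5-5)
Total groups: 4

4


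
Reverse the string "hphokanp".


Input: hphokanp
Reading characters right to left:
  Position 7: 'p'
  Position 6: 'n'
  Position 5: 'a'
  Position 4: 'k'
  Position 3: 'o'
  Position 2: 'h'
  Position 1: 'p'
  Position 0: 'h'
Reversed: pnakohph

pnakohph


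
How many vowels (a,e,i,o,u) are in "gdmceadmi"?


Input: gdmceadmi
Checking each character:
  'g' at position 0: consonant
  'd' at position 1: consonant
  'm' at position 2: consonant
  'c' at position 3: consonant
  'e' at position 4: vowel (running total: 1)
  'a' at position 5: vowel (running total: 2)
  'd' at position 6: consonant
  'm' at position 7: consonant
  'i' at position 8: vowel (running total: 3)
Total vowels: 3

3


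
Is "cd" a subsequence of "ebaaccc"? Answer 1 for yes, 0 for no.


Check if "cd" is a subsequence of "ebaaccc"
Greedy scan:
  Position 0 ('e'): no match needed
  Position 1 ('b'): no match needed
  Position 2 ('a'): no match needed
  Position 3 ('a'): no match needed
  Position 4 ('c'): matches sub[0] = 'c'
  Position 5 ('c'): no match needed
  Position 6 ('c'): no match needed
Only matched 1/2 characters => not a subsequence

0


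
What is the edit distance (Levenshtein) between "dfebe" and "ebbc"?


Computing edit distance: "dfebe" -> "ebbc"
DP table:
           e    b    b    c
      0    1    2    3    4
  d   1    1    2    3    4
  f   2    2    2    3    4
  e   3    2    3    3    4
  b   4    3    2    3    4
  e   5    4    3    3    4
Edit distance = dp[5][4] = 4

4


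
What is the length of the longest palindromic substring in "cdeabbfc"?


Input: "cdeabbfc"
Checking substrings for palindromes:
  [4:6] "bb" (len 2) => palindrome
Longest palindromic substring: "bb" with length 2

2


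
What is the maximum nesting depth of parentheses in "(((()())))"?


Input: "(((()())))"
Tracking depth:
  Position 0 '(': depth becomes 1
  Position 1 '(': depth becomes 2
  Position 2 '(': depth becomes 3
  Position 3 '(': depth becomes 4
  Position 4 ')': depth becomes 3
  Position 5 '(': depth becomes 4
  Position 6 ')': depth becomes 3
  Position 7 ')': depth becomes 2
  Position 8 ')': depth becomes 1
  Position 9 ')': depth becomes 0
Maximum depth reached: 4

4


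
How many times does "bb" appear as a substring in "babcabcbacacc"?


Searching for "bb" in "babcabcbacacc"
Scanning each position:
  Position 0: "ba" => no
  Position 1: "ab" => no
  Position 2: "bc" => no
  Position 3: "ca" => no
  Position 4: "ab" => no
  Position 5: "bc" => no
  Position 6: "cb" => no
  Position 7: "ba" => no
  Position 8: "ac" => no
  Position 9: "ca" => no
  Position 10: "ac" => no
  Position 11: "cc" => no
Total occurrences: 0

0


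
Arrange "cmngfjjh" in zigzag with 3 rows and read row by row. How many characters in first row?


Zigzag "cmngfjjh" into 3 rows:
Placing characters:
  'c' => row 0
  'm' => row 1
  'n' => row 2
  'g' => row 1
  'f' => row 0
  'j' => row 1
  'j' => row 2
  'h' => row 1
Rows:
  Row 0: "cf"
  Row 1: "mgjh"
  Row 2: "nj"
First row length: 2

2


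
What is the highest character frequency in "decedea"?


Input: decedea
Character counts:
  'a': 1
  'c': 1
  'd': 2
  'e': 3
Maximum frequency: 3

3


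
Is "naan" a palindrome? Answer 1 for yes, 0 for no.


Input: naan
Reversed: naan
  Compare pos 0 ('n') with pos 3 ('n'): match
  Compare pos 1 ('a') with pos 2 ('a'): match
Result: palindrome

1


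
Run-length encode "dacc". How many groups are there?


Input: dacc
Scanning for consecutive runs:
  Group 1: 'd' x 1 (positions 0-0)
  Group 2: 'a' x 1 (positions 1-1)
  Group 3: 'c' x 2 (positions 2-3)
Total groups: 3

3


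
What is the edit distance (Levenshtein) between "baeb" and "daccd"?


Computing edit distance: "baeb" -> "daccd"
DP table:
           d    a    c    c    d
      0    1    2    3    4    5
  b   1    1    2    3    4    5
  a   2    2    1    2    3    4
  e   3    3    2    2    3    4
  b   4    4    3    3    3    4
Edit distance = dp[4][5] = 4

4


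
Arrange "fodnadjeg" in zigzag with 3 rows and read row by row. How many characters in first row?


Zigzag "fodnadjeg" into 3 rows:
Placing characters:
  'f' => row 0
  'o' => row 1
  'd' => row 2
  'n' => row 1
  'a' => row 0
  'd' => row 1
  'j' => row 2
  'e' => row 1
  'g' => row 0
Rows:
  Row 0: "fag"
  Row 1: "onde"
  Row 2: "dj"
First row length: 3

3


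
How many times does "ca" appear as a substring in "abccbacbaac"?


Searching for "ca" in "abccbacbaac"
Scanning each position:
  Position 0: "ab" => no
  Position 1: "bc" => no
  Position 2: "cc" => no
  Position 3: "cb" => no
  Position 4: "ba" => no
  Position 5: "ac" => no
  Position 6: "cb" => no
  Position 7: "ba" => no
  Position 8: "aa" => no
  Position 9: "ac" => no
Total occurrences: 0

0


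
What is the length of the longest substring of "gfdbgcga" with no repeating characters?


Input: "gfdbgcga"
Sliding window (track last position of each char):
  Position 0 ('g'): window [0,0] length 1 -- new best
  Position 1 ('f'): window [0,1] length 2 -- new best
  Position 2 ('d'): window [0,2] length 3 -- new best
  Position 3 ('b'): window [0,3] length 4 -- new best
  Position 4 ('g'): repeat (last at 0), move window start to 1
  Position 4 ('g'): window [1,4] length 4
  Position 5 ('c'): window [1,5] length 5 -- new best
  Position 6 ('g'): repeat (last at 4), move window start to 5
  Position 6 ('g'): window [5,6] length 2
  Position 7 ('a'): window [5,7] length 3
Longest substring with no repeats: "fdbgc" with length 5

5


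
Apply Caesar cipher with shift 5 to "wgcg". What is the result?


Caesar cipher: shift "wgcg" by 5
  'w' (pos 22) + 5 = pos 1 = 'b'
  'g' (pos 6) + 5 = pos 11 = 'l'
  'c' (pos 2) + 5 = pos 7 = 'h'
  'g' (pos 6) + 5 = pos 11 = 'l'
Result: blhl

blhl


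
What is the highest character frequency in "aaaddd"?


Input: aaaddd
Character counts:
  'a': 3
  'd': 3
Maximum frequency: 3

3


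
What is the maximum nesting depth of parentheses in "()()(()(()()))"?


Input: "()()(()(()()))"
Tracking depth:
  Position 0 '(': depth becomes 1
  Position 1 ')': depth becomes 0
  Position 2 '(': depth becomes 1
  Position 3 ')': depth becomes 0
  Position 4 '(': depth becomes 1
  Position 5 '(': depth becomes 2
  Position 6 ')': depth becomes 1
  Position 7 '(': depth becomes 2
  Position 8 '(': depth becomes 3
  Position 9 ')': depth becomes 2
  Position 10 '(': depth becomes 3
  Position 11 ')': depth becomes 2
  Position 12 ')': depth becomes 1
  Position 13 ')': depth becomes 0
Maximum depth reached: 3

3


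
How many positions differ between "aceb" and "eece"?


Comparing "aceb" and "eece" position by position:
  Position 0: 'a' vs 'e' => DIFFER
  Position 1: 'c' vs 'e' => DIFFER
  Position 2: 'e' vs 'c' => DIFFER
  Position 3: 'b' vs 'e' => DIFFER
Positions that differ: 4

4


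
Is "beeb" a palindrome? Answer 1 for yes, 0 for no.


Input: beeb
Reversed: beeb
  Compare pos 0 ('b') with pos 3 ('b'): match
  Compare pos 1 ('e') with pos 2 ('e'): match
Result: palindrome

1


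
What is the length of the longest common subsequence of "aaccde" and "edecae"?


LCS of "aaccde" and "edecae"
DP table:
           e    d    e    c    a    e
      0    0    0    0    0    0    0
  a   0    0    0    0    0    1    1
  a   0    0    0    0    0    1    1
  c   0    0    0    0    1    1    1
  c   0    0    0    0    1    1    1
  d   0    0    1    1    1    1    1
  e   0    1    1    2    2    2    2
LCS length = dp[6][6] = 2

2


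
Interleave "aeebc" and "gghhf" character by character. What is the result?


Interleaving "aeebc" and "gghhf":
  Position 0: 'a' from first, 'g' from second => "ag"
  Position 1: 'e' from first, 'g' from second => "eg"
  Position 2: 'e' from first, 'h' from second => "eh"
  Position 3: 'b' from first, 'h' from second => "bh"
  Position 4: 'c' from first, 'f' from second => "cf"
Result: agegehbhcf

agegehbhcf


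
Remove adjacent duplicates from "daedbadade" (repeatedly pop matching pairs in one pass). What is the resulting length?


Input: daedbadade
Stack-based adjacent duplicate removal:
  Read 'd': push. Stack: d
  Read 'a': push. Stack: da
  Read 'e': push. Stack: dae
  Read 'd': push. Stack: daed
  Read 'b': push. Stack: daedb
  Read 'a': push. Stack: daedba
  Read 'd': push. Stack: daedbad
  Read 'a': push. Stack: daedbada
  Read 'd': push. Stack: daedbadad
  Read 'e': push. Stack: daedbadade
Final stack: "daedbadade" (length 10)

10


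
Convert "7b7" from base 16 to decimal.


Input: "7b7" in base 16
Positional expansion:
  Digit '7' (value 7) x 16^2 = 1792
  Digit 'b' (value 11) x 16^1 = 176
  Digit '7' (value 7) x 16^0 = 7
Sum = 1975

1975


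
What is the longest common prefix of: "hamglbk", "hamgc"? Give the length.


Words: hamglbk, hamgc
  Position 0: all 'h' => match
  Position 1: all 'a' => match
  Position 2: all 'm' => match
  Position 3: all 'g' => match
  Position 4: ('l', 'c') => mismatch, stop
LCP = "hamg" (length 4)

4


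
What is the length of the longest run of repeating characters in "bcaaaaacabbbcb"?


Input: "bcaaaaacabbbcb"
Scanning for longest run:
  Position 1 ('c'): new char, reset run to 1
  Position 2 ('a'): new char, reset run to 1
  Position 3 ('a'): continues run of 'a', length=2
  Position 4 ('a'): continues run of 'a', length=3
  Position 5 ('a'): continues run of 'a', length=4
  Position 6 ('a'): continues run of 'a', length=5
  Position 7 ('c'): new char, reset run to 1
  Position 8 ('a'): new char, reset run to 1
  Position 9 ('b'): new char, reset run to 1
  Position 10 ('b'): continues run of 'b', length=2
  Position 11 ('b'): continues run of 'b', length=3
  Position 12 ('c'): new char, reset run to 1
  Position 13 ('b'): new char, reset run to 1
Longest run: 'a' with length 5

5


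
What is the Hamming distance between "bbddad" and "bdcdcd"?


Comparing "bbddad" and "bdcdcd" position by position:
  Position 0: 'b' vs 'b' => same
  Position 1: 'b' vs 'd' => differ
  Position 2: 'd' vs 'c' => differ
  Position 3: 'd' vs 'd' => same
  Position 4: 'a' vs 'c' => differ
  Position 5: 'd' vs 'd' => same
Total differences (Hamming distance): 3

3


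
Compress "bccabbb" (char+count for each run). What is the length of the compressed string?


Input: bccabbb
Runs:
  'b' x 1 => "b1"
  'c' x 2 => "c2"
  'a' x 1 => "a1"
  'b' x 3 => "b3"
Compressed: "b1c2a1b3"
Compressed length: 8

8


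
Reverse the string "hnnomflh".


Input: hnnomflh
Reading characters right to left:
  Position 7: 'h'
  Position 6: 'l'
  Position 5: 'f'
  Position 4: 'm'
  Position 3: 'o'
  Position 2: 'n'
  Position 1: 'n'
  Position 0: 'h'
Reversed: hlfmonnh

hlfmonnh


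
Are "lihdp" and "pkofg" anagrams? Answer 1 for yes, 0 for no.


Strings: "lihdp", "pkofg"
Sorted first:  dhilp
Sorted second: fgkop
Differ at position 0: 'd' vs 'f' => not anagrams

0


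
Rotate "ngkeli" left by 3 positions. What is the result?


Input: "ngkeli", rotate left by 3
First 3 characters: "ngk"
Remaining characters: "eli"
Concatenate remaining + first: "eli" + "ngk" = "elingk"

elingk


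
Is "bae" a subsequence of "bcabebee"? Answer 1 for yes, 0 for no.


Check if "bae" is a subsequence of "bcabebee"
Greedy scan:
  Position 0 ('b'): matches sub[0] = 'b'
  Position 1 ('c'): no match needed
  Position 2 ('a'): matches sub[1] = 'a'
  Position 3 ('b'): no match needed
  Position 4 ('e'): matches sub[2] = 'e'
  Position 5 ('b'): no match needed
  Position 6 ('e'): no match needed
  Position 7 ('e'): no match needed
All 3 characters matched => is a subsequence

1


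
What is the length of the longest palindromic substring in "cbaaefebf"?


Input: "cbaaefebf"
Checking substrings for palindromes:
  [4:7] "efe" (len 3) => palindrome
  [2:4] "aa" (len 2) => palindrome
Longest palindromic substring: "efe" with length 3

3


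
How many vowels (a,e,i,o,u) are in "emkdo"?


Input: emkdo
Checking each character:
  'e' at position 0: vowel (running total: 1)
  'm' at position 1: consonant
  'k' at position 2: consonant
  'd' at position 3: consonant
  'o' at position 4: vowel (running total: 2)
Total vowels: 2

2


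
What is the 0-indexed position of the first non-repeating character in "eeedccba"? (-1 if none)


Input: eeedccba
Character frequencies:
  'a': 1
  'b': 1
  'c': 2
  'd': 1
  'e': 3
Scanning left to right for freq == 1:
  Position 0 ('e'): freq=3, skip
  Position 1 ('e'): freq=3, skip
  Position 2 ('e'): freq=3, skip
  Position 3 ('d'): unique! => answer = 3

3


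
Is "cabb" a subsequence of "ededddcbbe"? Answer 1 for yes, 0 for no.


Check if "cabb" is a subsequence of "ededddcbbe"
Greedy scan:
  Position 0 ('e'): no match needed
  Position 1 ('d'): no match needed
  Position 2 ('e'): no match needed
  Position 3 ('d'): no match needed
  Position 4 ('d'): no match needed
  Position 5 ('d'): no match needed
  Position 6 ('c'): matches sub[0] = 'c'
  Position 7 ('b'): no match needed
  Position 8 ('b'): no match needed
  Position 9 ('e'): no match needed
Only matched 1/4 characters => not a subsequence

0


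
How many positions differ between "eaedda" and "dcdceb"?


Comparing "eaedda" and "dcdceb" position by position:
  Position 0: 'e' vs 'd' => DIFFER
  Position 1: 'a' vs 'c' => DIFFER
  Position 2: 'e' vs 'd' => DIFFER
  Position 3: 'd' vs 'c' => DIFFER
  Position 4: 'd' vs 'e' => DIFFER
  Position 5: 'a' vs 'b' => DIFFER
Positions that differ: 6

6


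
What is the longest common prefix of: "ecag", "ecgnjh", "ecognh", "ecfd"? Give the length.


Words: ecag, ecgnjh, ecognh, ecfd
  Position 0: all 'e' => match
  Position 1: all 'c' => match
  Position 2: ('a', 'g', 'o', 'f') => mismatch, stop
LCP = "ec" (length 2)

2


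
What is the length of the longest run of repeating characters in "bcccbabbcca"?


Input: "bcccbabbcca"
Scanning for longest run:
  Position 1 ('c'): new char, reset run to 1
  Position 2 ('c'): continues run of 'c', length=2
  Position 3 ('c'): continues run of 'c', length=3
  Position 4 ('b'): new char, reset run to 1
  Position 5 ('a'): new char, reset run to 1
  Position 6 ('b'): new char, reset run to 1
  Position 7 ('b'): continues run of 'b', length=2
  Position 8 ('c'): new char, reset run to 1
  Position 9 ('c'): continues run of 'c', length=2
  Position 10 ('a'): new char, reset run to 1
Longest run: 'c' with length 3

3


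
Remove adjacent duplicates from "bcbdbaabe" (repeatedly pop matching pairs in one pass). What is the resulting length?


Input: bcbdbaabe
Stack-based adjacent duplicate removal:
  Read 'b': push. Stack: b
  Read 'c': push. Stack: bc
  Read 'b': push. Stack: bcb
  Read 'd': push. Stack: bcbd
  Read 'b': push. Stack: bcbdb
  Read 'a': push. Stack: bcbdba
  Read 'a': matches stack top 'a' => pop. Stack: bcbdb
  Read 'b': matches stack top 'b' => pop. Stack: bcbd
  Read 'e': push. Stack: bcbde
Final stack: "bcbde" (length 5)

5


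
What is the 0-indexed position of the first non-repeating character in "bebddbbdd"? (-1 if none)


Input: bebddbbdd
Character frequencies:
  'b': 4
  'd': 4
  'e': 1
Scanning left to right for freq == 1:
  Position 0 ('b'): freq=4, skip
  Position 1 ('e'): unique! => answer = 1

1


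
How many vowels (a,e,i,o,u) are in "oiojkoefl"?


Input: oiojkoefl
Checking each character:
  'o' at position 0: vowel (running total: 1)
  'i' at position 1: vowel (running total: 2)
  'o' at position 2: vowel (running total: 3)
  'j' at position 3: consonant
  'k' at position 4: consonant
  'o' at position 5: vowel (running total: 4)
  'e' at position 6: vowel (running total: 5)
  'f' at position 7: consonant
  'l' at position 8: consonant
Total vowels: 5

5


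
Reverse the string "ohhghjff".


Input: ohhghjff
Reading characters right to left:
  Position 7: 'f'
  Position 6: 'f'
  Position 5: 'j'
  Position 4: 'h'
  Position 3: 'g'
  Position 2: 'h'
  Position 1: 'h'
  Position 0: 'o'
Reversed: ffjhghho

ffjhghho


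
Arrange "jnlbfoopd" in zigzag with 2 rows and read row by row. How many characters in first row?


Zigzag "jnlbfoopd" into 2 rows:
Placing characters:
  'j' => row 0
  'n' => row 1
  'l' => row 0
  'b' => row 1
  'f' => row 0
  'o' => row 1
  'o' => row 0
  'p' => row 1
  'd' => row 0
Rows:
  Row 0: "jlfod"
  Row 1: "nbop"
First row length: 5

5


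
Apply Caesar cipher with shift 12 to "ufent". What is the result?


Caesar cipher: shift "ufent" by 12
  'u' (pos 20) + 12 = pos 6 = 'g'
  'f' (pos 5) + 12 = pos 17 = 'r'
  'e' (pos 4) + 12 = pos 16 = 'q'
  'n' (pos 13) + 12 = pos 25 = 'z'
  't' (pos 19) + 12 = pos 5 = 'f'
Result: grqzf

grqzf


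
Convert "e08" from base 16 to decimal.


Input: "e08" in base 16
Positional expansion:
  Digit 'e' (value 14) x 16^2 = 3584
  Digit '0' (value 0) x 16^1 = 0
  Digit '8' (value 8) x 16^0 = 8
Sum = 3592

3592


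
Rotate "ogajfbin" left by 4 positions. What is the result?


Input: "ogajfbin", rotate left by 4
First 4 characters: "ogaj"
Remaining characters: "fbin"
Concatenate remaining + first: "fbin" + "ogaj" = "fbinogaj"

fbinogaj


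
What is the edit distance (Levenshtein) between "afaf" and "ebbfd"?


Computing edit distance: "afaf" -> "ebbfd"
DP table:
           e    b    b    f    d
      0    1    2    3    4    5
  a   1    1    2    3    4    5
  f   2    2    2    3    3    4
  a   3    3    3    3    4    4
  f   4    4    4    4    3    4
Edit distance = dp[4][5] = 4

4


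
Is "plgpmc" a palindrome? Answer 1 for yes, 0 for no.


Input: plgpmc
Reversed: cmpglp
  Compare pos 0 ('p') with pos 5 ('c'): MISMATCH
  Compare pos 1 ('l') with pos 4 ('m'): MISMATCH
  Compare pos 2 ('g') with pos 3 ('p'): MISMATCH
Result: not a palindrome

0


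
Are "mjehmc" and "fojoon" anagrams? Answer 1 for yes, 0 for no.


Strings: "mjehmc", "fojoon"
Sorted first:  cehjmm
Sorted second: fjnooo
Differ at position 0: 'c' vs 'f' => not anagrams

0


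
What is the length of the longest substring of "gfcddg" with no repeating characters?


Input: "gfcddg"
Sliding window (track last position of each char):
  Position 0 ('g'): window [0,0] length 1 -- new best
  Position 1 ('f'): window [0,1] length 2 -- new best
  Position 2 ('c'): window [0,2] length 3 -- new best
  Position 3 ('d'): window [0,3] length 4 -- new best
  Position 4 ('d'): repeat (last at 3), move window start to 4
  Position 4 ('d'): window [4,4] length 1
  Position 5 ('g'): window [4,5] length 2
Longest substring with no repeats: "gfcd" with length 4

4


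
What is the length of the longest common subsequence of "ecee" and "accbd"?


LCS of "ecee" and "accbd"
DP table:
           a    c    c    b    d
      0    0    0    0    0    0
  e   0    0    0    0    0    0
  c   0    0    1    1    1    1
  e   0    0    1    1    1    1
  e   0    0    1    1    1    1
LCS length = dp[4][5] = 1

1


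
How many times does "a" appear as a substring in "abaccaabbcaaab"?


Searching for "a" in "abaccaabbcaaab"
Scanning each position:
  Position 0: "a" => MATCH
  Position 1: "b" => no
  Position 2: "a" => MATCH
  Position 3: "c" => no
  Position 4: "c" => no
  Position 5: "a" => MATCH
  Position 6: "a" => MATCH
  Position 7: "b" => no
  Position 8: "b" => no
  Position 9: "c" => no
  Position 10: "a" => MATCH
  Position 11: "a" => MATCH
  Position 12: "a" => MATCH
  Position 13: "b" => no
Total occurrences: 7

7


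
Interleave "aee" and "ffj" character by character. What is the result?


Interleaving "aee" and "ffj":
  Position 0: 'a' from first, 'f' from second => "af"
  Position 1: 'e' from first, 'f' from second => "ef"
  Position 2: 'e' from first, 'j' from second => "ej"
Result: afefej

afefej


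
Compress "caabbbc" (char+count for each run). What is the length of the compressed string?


Input: caabbbc
Runs:
  'c' x 1 => "c1"
  'a' x 2 => "a2"
  'b' x 3 => "b3"
  'c' x 1 => "c1"
Compressed: "c1a2b3c1"
Compressed length: 8

8


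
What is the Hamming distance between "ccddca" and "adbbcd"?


Comparing "ccddca" and "adbbcd" position by position:
  Position 0: 'c' vs 'a' => differ
  Position 1: 'c' vs 'd' => differ
  Position 2: 'd' vs 'b' => differ
  Position 3: 'd' vs 'b' => differ
  Position 4: 'c' vs 'c' => same
  Position 5: 'a' vs 'd' => differ
Total differences (Hamming distance): 5

5


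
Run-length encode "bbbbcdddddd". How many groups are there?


Input: bbbbcdddddd
Scanning for consecutive runs:
  Group 1: 'b' x 4 (positions 0-3)
  Group 2: 'c' x 1 (positions 4-4)
  Group 3: 'd' x 6 (positions 5-10)
Total groups: 3

3


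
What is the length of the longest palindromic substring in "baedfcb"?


Input: "baedfcb"
Checking substrings for palindromes:
  No multi-char palindromic substrings found
Longest palindromic substring: "b" with length 1

1


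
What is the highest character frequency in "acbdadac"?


Input: acbdadac
Character counts:
  'a': 3
  'b': 1
  'c': 2
  'd': 2
Maximum frequency: 3

3


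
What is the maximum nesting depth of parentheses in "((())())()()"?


Input: "((())())()()"
Tracking depth:
  Position 0 '(': depth becomes 1
  Position 1 '(': depth becomes 2
  Position 2 '(': depth becomes 3
  Position 3 ')': depth becomes 2
  Position 4 ')': depth becomes 1
  Position 5 '(': depth becomes 2
  Position 6 ')': depth becomes 1
  Position 7 ')': depth becomes 0
  Position 8 '(': depth becomes 1
  Position 9 ')': depth becomes 0
  Position 10 '(': depth becomes 1
  Position 11 ')': depth becomes 0
Maximum depth reached: 3

3


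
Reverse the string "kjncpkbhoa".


Input: kjncpkbhoa
Reading characters right to left:
  Position 9: 'a'
  Position 8: 'o'
  Position 7: 'h'
  Position 6: 'b'
  Position 5: 'k'
  Position 4: 'p'
  Position 3: 'c'
  Position 2: 'n'
  Position 1: 'j'
  Position 0: 'k'
Reversed: aohbkpcnjk

aohbkpcnjk


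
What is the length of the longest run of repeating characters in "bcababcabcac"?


Input: "bcababcabcac"
Scanning for longest run:
  Position 1 ('c'): new char, reset run to 1
  Position 2 ('a'): new char, reset run to 1
  Position 3 ('b'): new char, reset run to 1
  Position 4 ('a'): new char, reset run to 1
  Position 5 ('b'): new char, reset run to 1
  Position 6 ('c'): new char, reset run to 1
  Position 7 ('a'): new char, reset run to 1
  Position 8 ('b'): new char, reset run to 1
  Position 9 ('c'): new char, reset run to 1
  Position 10 ('a'): new char, reset run to 1
  Position 11 ('c'): new char, reset run to 1
Longest run: 'b' with length 1

1


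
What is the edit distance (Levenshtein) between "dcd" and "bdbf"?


Computing edit distance: "dcd" -> "bdbf"
DP table:
           b    d    b    f
      0    1    2    3    4
  d   1    1    1    2    3
  c   2    2    2    2    3
  d   3    3    2    3    3
Edit distance = dp[3][4] = 3

3


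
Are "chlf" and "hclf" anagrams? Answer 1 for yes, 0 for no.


Strings: "chlf", "hclf"
Sorted first:  cfhl
Sorted second: cfhl
Sorted forms match => anagrams

1


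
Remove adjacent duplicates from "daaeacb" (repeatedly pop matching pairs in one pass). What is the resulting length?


Input: daaeacb
Stack-based adjacent duplicate removal:
  Read 'd': push. Stack: d
  Read 'a': push. Stack: da
  Read 'a': matches stack top 'a' => pop. Stack: d
  Read 'e': push. Stack: de
  Read 'a': push. Stack: dea
  Read 'c': push. Stack: deac
  Read 'b': push. Stack: deacb
Final stack: "deacb" (length 5)

5


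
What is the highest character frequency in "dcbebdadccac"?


Input: dcbebdadccac
Character counts:
  'a': 2
  'b': 2
  'c': 4
  'd': 3
  'e': 1
Maximum frequency: 4

4


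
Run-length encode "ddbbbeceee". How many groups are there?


Input: ddbbbeceee
Scanning for consecutive runs:
  Group 1: 'd' x 2 (positions 0-1)
  Group 2: 'b' x 3 (positions 2-4)
  Group 3: 'e' x 1 (positions 5-5)
  Group 4: 'c' x 1 (positions 6-6)
  Group 5: 'e' x 3 (positions 7-9)
Total groups: 5

5


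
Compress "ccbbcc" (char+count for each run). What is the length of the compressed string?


Input: ccbbcc
Runs:
  'c' x 2 => "c2"
  'b' x 2 => "b2"
  'c' x 2 => "c2"
Compressed: "c2b2c2"
Compressed length: 6

6


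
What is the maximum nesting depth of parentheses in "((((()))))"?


Input: "((((()))))"
Tracking depth:
  Position 0 '(': depth becomes 1
  Position 1 '(': depth becomes 2
  Position 2 '(': depth becomes 3
  Position 3 '(': depth becomes 4
  Position 4 '(': depth becomes 5
  Position 5 ')': depth becomes 4
  Position 6 ')': depth becomes 3
  Position 7 ')': depth becomes 2
  Position 8 ')': depth becomes 1
  Position 9 ')': depth becomes 0
Maximum depth reached: 5

5


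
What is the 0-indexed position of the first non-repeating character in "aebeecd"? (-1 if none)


Input: aebeecd
Character frequencies:
  'a': 1
  'b': 1
  'c': 1
  'd': 1
  'e': 3
Scanning left to right for freq == 1:
  Position 0 ('a'): unique! => answer = 0

0


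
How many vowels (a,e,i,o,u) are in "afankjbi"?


Input: afankjbi
Checking each character:
  'a' at position 0: vowel (running total: 1)
  'f' at position 1: consonant
  'a' at position 2: vowel (running total: 2)
  'n' at position 3: consonant
  'k' at position 4: consonant
  'j' at position 5: consonant
  'b' at position 6: consonant
  'i' at position 7: vowel (running total: 3)
Total vowels: 3

3


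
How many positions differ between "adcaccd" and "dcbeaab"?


Comparing "adcaccd" and "dcbeaab" position by position:
  Position 0: 'a' vs 'd' => DIFFER
  Position 1: 'd' vs 'c' => DIFFER
  Position 2: 'c' vs 'b' => DIFFER
  Position 3: 'a' vs 'e' => DIFFER
  Position 4: 'c' vs 'a' => DIFFER
  Position 5: 'c' vs 'a' => DIFFER
  Position 6: 'd' vs 'b' => DIFFER
Positions that differ: 7

7


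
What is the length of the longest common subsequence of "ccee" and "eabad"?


LCS of "ccee" and "eabad"
DP table:
           e    a    b    a    d
      0    0    0    0    0    0
  c   0    0    0    0    0    0
  c   0    0    0    0    0    0
  e   0    1    1    1    1    1
  e   0    1    1    1    1    1
LCS length = dp[4][5] = 1

1


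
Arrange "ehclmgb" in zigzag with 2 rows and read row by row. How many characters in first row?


Zigzag "ehclmgb" into 2 rows:
Placing characters:
  'e' => row 0
  'h' => row 1
  'c' => row 0
  'l' => row 1
  'm' => row 0
  'g' => row 1
  'b' => row 0
Rows:
  Row 0: "ecmb"
  Row 1: "hlg"
First row length: 4

4


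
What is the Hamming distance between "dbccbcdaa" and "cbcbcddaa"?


Comparing "dbccbcdaa" and "cbcbcddaa" position by position:
  Position 0: 'd' vs 'c' => differ
  Position 1: 'b' vs 'b' => same
  Position 2: 'c' vs 'c' => same
  Position 3: 'c' vs 'b' => differ
  Position 4: 'b' vs 'c' => differ
  Position 5: 'c' vs 'd' => differ
  Position 6: 'd' vs 'd' => same
  Position 7: 'a' vs 'a' => same
  Position 8: 'a' vs 'a' => same
Total differences (Hamming distance): 4

4


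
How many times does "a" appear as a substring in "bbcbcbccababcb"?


Searching for "a" in "bbcbcbccababcb"
Scanning each position:
  Position 0: "b" => no
  Position 1: "b" => no
  Position 2: "c" => no
  Position 3: "b" => no
  Position 4: "c" => no
  Position 5: "b" => no
  Position 6: "c" => no
  Position 7: "c" => no
  Position 8: "a" => MATCH
  Position 9: "b" => no
  Position 10: "a" => MATCH
  Position 11: "b" => no
  Position 12: "c" => no
  Position 13: "b" => no
Total occurrences: 2

2


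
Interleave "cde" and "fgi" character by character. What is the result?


Interleaving "cde" and "fgi":
  Position 0: 'c' from first, 'f' from second => "cf"
  Position 1: 'd' from first, 'g' from second => "dg"
  Position 2: 'e' from first, 'i' from second => "ei"
Result: cfdgei

cfdgei


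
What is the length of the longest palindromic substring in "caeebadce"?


Input: "caeebadce"
Checking substrings for palindromes:
  [2:4] "ee" (len 2) => palindrome
Longest palindromic substring: "ee" with length 2

2


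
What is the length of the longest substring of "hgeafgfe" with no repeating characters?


Input: "hgeafgfe"
Sliding window (track last position of each char):
  Position 0 ('h'): window [0,0] length 1 -- new best
  Position 1 ('g'): window [0,1] length 2 -- new best
  Position 2 ('e'): window [0,2] length 3 -- new best
  Position 3 ('a'): window [0,3] length 4 -- new best
  Position 4 ('f'): window [0,4] length 5 -- new best
  Position 5 ('g'): repeat (last at 1), move window start to 2
  Position 5 ('g'): window [2,5] length 4
  Position 6 ('f'): repeat (last at 4), move window start to 5
  Position 6 ('f'): window [5,6] length 2
  Position 7 ('e'): window [5,7] length 3
Longest substring with no repeats: "hgeaf" with length 5

5


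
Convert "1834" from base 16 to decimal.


Input: "1834" in base 16
Positional expansion:
  Digit '1' (value 1) x 16^3 = 4096
  Digit '8' (value 8) x 16^2 = 2048
  Digit '3' (value 3) x 16^1 = 48
  Digit '4' (value 4) x 16^0 = 4
Sum = 6196

6196


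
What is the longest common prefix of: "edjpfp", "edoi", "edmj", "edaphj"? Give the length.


Words: edjpfp, edoi, edmj, edaphj
  Position 0: all 'e' => match
  Position 1: all 'd' => match
  Position 2: ('j', 'o', 'm', 'a') => mismatch, stop
LCP = "ed" (length 2)

2


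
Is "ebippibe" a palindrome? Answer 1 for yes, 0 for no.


Input: ebippibe
Reversed: ebippibe
  Compare pos 0 ('e') with pos 7 ('e'): match
  Compare pos 1 ('b') with pos 6 ('b'): match
  Compare pos 2 ('i') with pos 5 ('i'): match
  Compare pos 3 ('p') with pos 4 ('p'): match
Result: palindrome

1


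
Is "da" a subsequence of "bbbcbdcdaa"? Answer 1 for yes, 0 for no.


Check if "da" is a subsequence of "bbbcbdcdaa"
Greedy scan:
  Position 0 ('b'): no match needed
  Position 1 ('b'): no match needed
  Position 2 ('b'): no match needed
  Position 3 ('c'): no match needed
  Position 4 ('b'): no match needed
  Position 5 ('d'): matches sub[0] = 'd'
  Position 6 ('c'): no match needed
  Position 7 ('d'): no match needed
  Position 8 ('a'): matches sub[1] = 'a'
  Position 9 ('a'): no match needed
All 2 characters matched => is a subsequence

1


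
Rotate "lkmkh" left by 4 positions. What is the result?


Input: "lkmkh", rotate left by 4
First 4 characters: "lkmk"
Remaining characters: "h"
Concatenate remaining + first: "h" + "lkmk" = "hlkmk"

hlkmk


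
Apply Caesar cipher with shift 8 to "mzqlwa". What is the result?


Caesar cipher: shift "mzqlwa" by 8
  'm' (pos 12) + 8 = pos 20 = 'u'
  'z' (pos 25) + 8 = pos 7 = 'h'
  'q' (pos 16) + 8 = pos 24 = 'y'
  'l' (pos 11) + 8 = pos 19 = 't'
  'w' (pos 22) + 8 = pos 4 = 'e'
  'a' (pos 0) + 8 = pos 8 = 'i'
Result: uhytei

uhytei


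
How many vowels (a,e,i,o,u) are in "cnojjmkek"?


Input: cnojjmkek
Checking each character:
  'c' at position 0: consonant
  'n' at position 1: consonant
  'o' at position 2: vowel (running total: 1)
  'j' at position 3: consonant
  'j' at position 4: consonant
  'm' at position 5: consonant
  'k' at position 6: consonant
  'e' at position 7: vowel (running total: 2)
  'k' at position 8: consonant
Total vowels: 2

2


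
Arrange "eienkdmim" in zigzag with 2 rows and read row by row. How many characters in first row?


Zigzag "eienkdmim" into 2 rows:
Placing characters:
  'e' => row 0
  'i' => row 1
  'e' => row 0
  'n' => row 1
  'k' => row 0
  'd' => row 1
  'm' => row 0
  'i' => row 1
  'm' => row 0
Rows:
  Row 0: "eekmm"
  Row 1: "indi"
First row length: 5

5


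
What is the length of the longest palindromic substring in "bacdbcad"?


Input: "bacdbcad"
Checking substrings for palindromes:
  No multi-char palindromic substrings found
Longest palindromic substring: "b" with length 1

1


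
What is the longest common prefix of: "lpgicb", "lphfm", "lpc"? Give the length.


Words: lpgicb, lphfm, lpc
  Position 0: all 'l' => match
  Position 1: all 'p' => match
  Position 2: ('g', 'h', 'c') => mismatch, stop
LCP = "lp" (length 2)

2


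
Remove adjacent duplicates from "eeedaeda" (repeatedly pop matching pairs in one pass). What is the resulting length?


Input: eeedaeda
Stack-based adjacent duplicate removal:
  Read 'e': push. Stack: e
  Read 'e': matches stack top 'e' => pop. Stack: (empty)
  Read 'e': push. Stack: e
  Read 'd': push. Stack: ed
  Read 'a': push. Stack: eda
  Read 'e': push. Stack: edae
  Read 'd': push. Stack: edaed
  Read 'a': push. Stack: edaeda
Final stack: "edaeda" (length 6)

6


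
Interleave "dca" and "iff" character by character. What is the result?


Interleaving "dca" and "iff":
  Position 0: 'd' from first, 'i' from second => "di"
  Position 1: 'c' from first, 'f' from second => "cf"
  Position 2: 'a' from first, 'f' from second => "af"
Result: dicfaf

dicfaf


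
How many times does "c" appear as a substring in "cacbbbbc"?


Searching for "c" in "cacbbbbc"
Scanning each position:
  Position 0: "c" => MATCH
  Position 1: "a" => no
  Position 2: "c" => MATCH
  Position 3: "b" => no
  Position 4: "b" => no
  Position 5: "b" => no
  Position 6: "b" => no
  Position 7: "c" => MATCH
Total occurrences: 3

3


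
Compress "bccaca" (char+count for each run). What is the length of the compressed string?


Input: bccaca
Runs:
  'b' x 1 => "b1"
  'c' x 2 => "c2"
  'a' x 1 => "a1"
  'c' x 1 => "c1"
  'a' x 1 => "a1"
Compressed: "b1c2a1c1a1"
Compressed length: 10

10


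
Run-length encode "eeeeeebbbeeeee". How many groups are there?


Input: eeeeeebbbeeeee
Scanning for consecutive runs:
  Group 1: 'e' x 6 (positions 0-5)
  Group 2: 'b' x 3 (positions 6-8)
  Group 3: 'e' x 5 (positions 9-13)
Total groups: 3

3


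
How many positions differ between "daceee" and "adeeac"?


Comparing "daceee" and "adeeac" position by position:
  Position 0: 'd' vs 'a' => DIFFER
  Position 1: 'a' vs 'd' => DIFFER
  Position 2: 'c' vs 'e' => DIFFER
  Position 3: 'e' vs 'e' => same
  Position 4: 'e' vs 'a' => DIFFER
  Position 5: 'e' vs 'c' => DIFFER
Positions that differ: 5

5


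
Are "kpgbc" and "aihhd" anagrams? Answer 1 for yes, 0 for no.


Strings: "kpgbc", "aihhd"
Sorted first:  bcgkp
Sorted second: adhhi
Differ at position 0: 'b' vs 'a' => not anagrams

0


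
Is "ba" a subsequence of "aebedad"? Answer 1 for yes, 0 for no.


Check if "ba" is a subsequence of "aebedad"
Greedy scan:
  Position 0 ('a'): no match needed
  Position 1 ('e'): no match needed
  Position 2 ('b'): matches sub[0] = 'b'
  Position 3 ('e'): no match needed
  Position 4 ('d'): no match needed
  Position 5 ('a'): matches sub[1] = 'a'
  Position 6 ('d'): no match needed
All 2 characters matched => is a subsequence

1


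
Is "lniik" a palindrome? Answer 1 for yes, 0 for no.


Input: lniik
Reversed: kiinl
  Compare pos 0 ('l') with pos 4 ('k'): MISMATCH
  Compare pos 1 ('n') with pos 3 ('i'): MISMATCH
Result: not a palindrome

0


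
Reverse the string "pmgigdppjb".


Input: pmgigdppjb
Reading characters right to left:
  Position 9: 'b'
  Position 8: 'j'
  Position 7: 'p'
  Position 6: 'p'
  Position 5: 'd'
  Position 4: 'g'
  Position 3: 'i'
  Position 2: 'g'
  Position 1: 'm'
  Position 0: 'p'
Reversed: bjppdgigmp

bjppdgigmp


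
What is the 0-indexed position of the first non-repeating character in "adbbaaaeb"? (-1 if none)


Input: adbbaaaeb
Character frequencies:
  'a': 4
  'b': 3
  'd': 1
  'e': 1
Scanning left to right for freq == 1:
  Position 0 ('a'): freq=4, skip
  Position 1 ('d'): unique! => answer = 1

1


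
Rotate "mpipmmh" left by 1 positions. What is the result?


Input: "mpipmmh", rotate left by 1
First 1 characters: "m"
Remaining characters: "pipmmh"
Concatenate remaining + first: "pipmmh" + "m" = "pipmmhm"

pipmmhm


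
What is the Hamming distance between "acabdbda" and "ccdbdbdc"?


Comparing "acabdbda" and "ccdbdbdc" position by position:
  Position 0: 'a' vs 'c' => differ
  Position 1: 'c' vs 'c' => same
  Position 2: 'a' vs 'd' => differ
  Position 3: 'b' vs 'b' => same
  Position 4: 'd' vs 'd' => same
  Position 5: 'b' vs 'b' => same
  Position 6: 'd' vs 'd' => same
  Position 7: 'a' vs 'c' => differ
Total differences (Hamming distance): 3

3
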